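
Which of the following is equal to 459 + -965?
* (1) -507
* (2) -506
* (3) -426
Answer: 2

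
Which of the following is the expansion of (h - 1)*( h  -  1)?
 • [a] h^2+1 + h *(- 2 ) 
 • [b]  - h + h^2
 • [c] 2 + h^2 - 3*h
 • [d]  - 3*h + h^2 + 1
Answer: a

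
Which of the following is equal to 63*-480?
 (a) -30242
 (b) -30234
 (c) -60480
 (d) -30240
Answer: d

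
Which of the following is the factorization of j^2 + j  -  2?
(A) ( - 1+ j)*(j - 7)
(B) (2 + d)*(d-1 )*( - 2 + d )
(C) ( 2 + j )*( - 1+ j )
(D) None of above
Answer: C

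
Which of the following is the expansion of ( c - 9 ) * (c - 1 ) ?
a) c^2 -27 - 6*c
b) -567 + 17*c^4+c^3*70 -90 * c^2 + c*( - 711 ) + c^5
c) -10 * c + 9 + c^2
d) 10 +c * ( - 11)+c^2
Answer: c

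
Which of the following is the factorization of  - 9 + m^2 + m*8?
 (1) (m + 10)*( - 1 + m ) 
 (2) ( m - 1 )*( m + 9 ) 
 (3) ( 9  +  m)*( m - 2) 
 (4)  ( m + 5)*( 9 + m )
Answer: 2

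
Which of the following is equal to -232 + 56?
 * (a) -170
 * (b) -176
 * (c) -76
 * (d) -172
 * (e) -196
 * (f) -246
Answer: b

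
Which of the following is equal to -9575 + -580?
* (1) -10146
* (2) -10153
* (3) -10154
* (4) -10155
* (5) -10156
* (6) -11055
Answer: 4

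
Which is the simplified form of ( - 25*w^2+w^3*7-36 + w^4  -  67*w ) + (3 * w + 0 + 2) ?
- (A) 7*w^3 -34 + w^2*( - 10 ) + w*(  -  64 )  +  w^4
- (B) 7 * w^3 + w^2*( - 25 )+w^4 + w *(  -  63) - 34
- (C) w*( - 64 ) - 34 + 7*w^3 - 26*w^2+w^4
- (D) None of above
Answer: D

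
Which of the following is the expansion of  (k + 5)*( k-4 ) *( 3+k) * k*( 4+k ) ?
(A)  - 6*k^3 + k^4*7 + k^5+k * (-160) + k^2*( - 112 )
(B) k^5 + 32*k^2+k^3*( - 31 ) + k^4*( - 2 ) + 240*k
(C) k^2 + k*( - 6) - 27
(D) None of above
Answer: D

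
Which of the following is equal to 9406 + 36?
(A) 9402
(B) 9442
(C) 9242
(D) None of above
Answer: B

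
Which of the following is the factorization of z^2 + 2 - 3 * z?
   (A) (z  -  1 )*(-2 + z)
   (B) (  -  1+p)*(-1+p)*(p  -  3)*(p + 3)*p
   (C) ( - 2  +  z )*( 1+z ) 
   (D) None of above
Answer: A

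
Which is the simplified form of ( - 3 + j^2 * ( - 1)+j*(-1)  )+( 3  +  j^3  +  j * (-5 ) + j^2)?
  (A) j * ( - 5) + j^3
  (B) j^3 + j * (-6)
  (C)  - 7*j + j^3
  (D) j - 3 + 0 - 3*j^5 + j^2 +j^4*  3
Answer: B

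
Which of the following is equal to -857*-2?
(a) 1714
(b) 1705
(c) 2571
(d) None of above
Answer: a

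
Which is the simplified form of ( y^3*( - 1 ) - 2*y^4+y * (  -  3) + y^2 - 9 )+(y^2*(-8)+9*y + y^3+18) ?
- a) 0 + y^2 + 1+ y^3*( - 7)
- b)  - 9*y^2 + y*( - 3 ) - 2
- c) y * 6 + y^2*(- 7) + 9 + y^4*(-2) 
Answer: c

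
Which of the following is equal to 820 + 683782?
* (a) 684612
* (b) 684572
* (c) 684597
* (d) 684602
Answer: d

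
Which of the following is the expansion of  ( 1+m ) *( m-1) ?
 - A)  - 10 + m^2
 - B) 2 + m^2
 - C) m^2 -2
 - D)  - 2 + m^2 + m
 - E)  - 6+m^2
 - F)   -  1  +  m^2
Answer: F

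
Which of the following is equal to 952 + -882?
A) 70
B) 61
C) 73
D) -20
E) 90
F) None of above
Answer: A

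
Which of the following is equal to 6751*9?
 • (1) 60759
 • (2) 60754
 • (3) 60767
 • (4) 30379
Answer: 1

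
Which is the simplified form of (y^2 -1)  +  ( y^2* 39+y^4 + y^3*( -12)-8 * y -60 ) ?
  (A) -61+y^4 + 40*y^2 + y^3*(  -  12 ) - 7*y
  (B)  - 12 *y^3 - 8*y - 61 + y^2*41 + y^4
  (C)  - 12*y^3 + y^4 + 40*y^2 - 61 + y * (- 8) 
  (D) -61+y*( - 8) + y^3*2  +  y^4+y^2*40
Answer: C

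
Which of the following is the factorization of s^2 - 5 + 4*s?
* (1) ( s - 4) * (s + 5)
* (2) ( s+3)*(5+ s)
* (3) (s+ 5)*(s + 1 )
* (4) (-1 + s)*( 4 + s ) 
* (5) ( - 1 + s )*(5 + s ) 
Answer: 5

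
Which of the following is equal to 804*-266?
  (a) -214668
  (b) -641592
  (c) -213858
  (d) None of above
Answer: d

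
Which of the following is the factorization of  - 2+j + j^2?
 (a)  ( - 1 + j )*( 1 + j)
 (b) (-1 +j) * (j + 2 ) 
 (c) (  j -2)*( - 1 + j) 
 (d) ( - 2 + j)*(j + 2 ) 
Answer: b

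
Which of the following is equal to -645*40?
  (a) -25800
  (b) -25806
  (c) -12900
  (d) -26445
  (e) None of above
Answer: a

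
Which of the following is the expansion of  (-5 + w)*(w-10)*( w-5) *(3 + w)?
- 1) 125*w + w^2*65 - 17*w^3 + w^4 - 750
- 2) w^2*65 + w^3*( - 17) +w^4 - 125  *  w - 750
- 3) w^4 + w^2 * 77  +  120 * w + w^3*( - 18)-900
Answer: 1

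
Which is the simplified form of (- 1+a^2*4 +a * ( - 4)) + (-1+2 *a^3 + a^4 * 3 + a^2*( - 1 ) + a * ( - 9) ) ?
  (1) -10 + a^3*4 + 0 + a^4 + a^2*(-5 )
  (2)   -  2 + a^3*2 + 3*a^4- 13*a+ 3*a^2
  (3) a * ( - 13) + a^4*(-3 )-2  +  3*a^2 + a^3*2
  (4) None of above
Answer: 2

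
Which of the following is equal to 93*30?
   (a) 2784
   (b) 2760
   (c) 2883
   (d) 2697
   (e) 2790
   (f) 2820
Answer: e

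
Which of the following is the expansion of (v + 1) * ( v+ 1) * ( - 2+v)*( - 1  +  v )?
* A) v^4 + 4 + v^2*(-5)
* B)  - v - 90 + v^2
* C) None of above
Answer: C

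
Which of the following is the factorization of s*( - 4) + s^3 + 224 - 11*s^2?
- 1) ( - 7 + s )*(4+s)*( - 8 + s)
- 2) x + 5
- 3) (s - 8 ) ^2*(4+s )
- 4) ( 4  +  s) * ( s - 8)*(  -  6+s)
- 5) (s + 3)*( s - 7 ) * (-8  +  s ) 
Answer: 1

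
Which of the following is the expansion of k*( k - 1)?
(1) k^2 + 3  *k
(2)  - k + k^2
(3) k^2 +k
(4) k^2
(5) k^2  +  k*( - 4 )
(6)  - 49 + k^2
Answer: 2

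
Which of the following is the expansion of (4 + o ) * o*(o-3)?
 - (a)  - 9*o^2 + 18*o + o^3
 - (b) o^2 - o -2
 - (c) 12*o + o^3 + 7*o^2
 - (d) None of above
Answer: d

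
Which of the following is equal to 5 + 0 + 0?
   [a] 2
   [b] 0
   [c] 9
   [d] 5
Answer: d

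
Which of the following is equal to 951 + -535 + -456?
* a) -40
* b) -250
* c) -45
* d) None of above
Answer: a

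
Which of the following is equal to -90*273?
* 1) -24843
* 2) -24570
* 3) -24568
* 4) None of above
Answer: 2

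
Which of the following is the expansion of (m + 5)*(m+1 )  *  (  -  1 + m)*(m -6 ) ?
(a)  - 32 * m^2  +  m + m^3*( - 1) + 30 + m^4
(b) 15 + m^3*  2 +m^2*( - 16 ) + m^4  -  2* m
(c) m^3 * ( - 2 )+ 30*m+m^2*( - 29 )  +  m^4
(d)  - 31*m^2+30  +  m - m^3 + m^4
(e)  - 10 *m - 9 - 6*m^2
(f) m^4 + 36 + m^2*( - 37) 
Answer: d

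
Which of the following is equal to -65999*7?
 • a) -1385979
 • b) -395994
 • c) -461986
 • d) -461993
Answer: d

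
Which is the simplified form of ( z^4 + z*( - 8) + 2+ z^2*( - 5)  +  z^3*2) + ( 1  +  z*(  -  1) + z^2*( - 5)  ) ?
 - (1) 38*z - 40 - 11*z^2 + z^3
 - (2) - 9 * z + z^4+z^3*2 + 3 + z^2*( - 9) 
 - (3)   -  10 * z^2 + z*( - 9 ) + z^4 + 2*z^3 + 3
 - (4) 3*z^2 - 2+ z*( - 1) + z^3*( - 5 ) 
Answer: 3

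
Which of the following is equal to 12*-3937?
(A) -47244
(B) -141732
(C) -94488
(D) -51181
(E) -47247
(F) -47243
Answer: A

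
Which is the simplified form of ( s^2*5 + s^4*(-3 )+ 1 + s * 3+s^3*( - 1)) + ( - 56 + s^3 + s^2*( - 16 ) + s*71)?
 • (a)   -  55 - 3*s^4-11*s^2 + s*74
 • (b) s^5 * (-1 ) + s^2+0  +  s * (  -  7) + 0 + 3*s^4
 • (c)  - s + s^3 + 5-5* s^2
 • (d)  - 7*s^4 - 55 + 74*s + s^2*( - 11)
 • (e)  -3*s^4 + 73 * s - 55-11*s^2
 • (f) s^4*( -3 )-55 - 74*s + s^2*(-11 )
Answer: a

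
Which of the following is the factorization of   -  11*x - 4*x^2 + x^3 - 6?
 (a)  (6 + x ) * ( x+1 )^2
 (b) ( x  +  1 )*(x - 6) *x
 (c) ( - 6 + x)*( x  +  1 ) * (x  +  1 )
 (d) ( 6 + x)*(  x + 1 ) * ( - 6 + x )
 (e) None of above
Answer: c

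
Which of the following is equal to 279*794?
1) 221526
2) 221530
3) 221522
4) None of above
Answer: 1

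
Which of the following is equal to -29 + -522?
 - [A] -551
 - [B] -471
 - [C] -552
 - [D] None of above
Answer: A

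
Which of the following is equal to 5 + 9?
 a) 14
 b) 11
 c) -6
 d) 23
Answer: a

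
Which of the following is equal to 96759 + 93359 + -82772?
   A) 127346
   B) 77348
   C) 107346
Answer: C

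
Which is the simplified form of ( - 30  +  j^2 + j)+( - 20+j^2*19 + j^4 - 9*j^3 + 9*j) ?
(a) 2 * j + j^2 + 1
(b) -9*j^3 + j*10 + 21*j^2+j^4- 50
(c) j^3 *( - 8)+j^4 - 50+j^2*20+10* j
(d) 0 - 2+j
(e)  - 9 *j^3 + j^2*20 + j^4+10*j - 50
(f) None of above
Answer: e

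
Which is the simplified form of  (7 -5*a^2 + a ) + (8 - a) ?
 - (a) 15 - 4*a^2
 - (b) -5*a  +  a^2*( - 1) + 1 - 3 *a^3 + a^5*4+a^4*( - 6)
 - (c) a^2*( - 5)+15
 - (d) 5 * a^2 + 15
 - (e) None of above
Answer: c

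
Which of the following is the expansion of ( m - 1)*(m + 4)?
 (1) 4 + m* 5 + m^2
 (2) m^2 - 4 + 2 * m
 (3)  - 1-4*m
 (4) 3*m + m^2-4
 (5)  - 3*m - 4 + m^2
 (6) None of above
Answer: 4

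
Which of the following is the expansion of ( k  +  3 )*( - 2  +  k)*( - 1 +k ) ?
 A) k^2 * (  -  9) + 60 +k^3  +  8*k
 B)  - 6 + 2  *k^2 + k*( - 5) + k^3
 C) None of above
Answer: C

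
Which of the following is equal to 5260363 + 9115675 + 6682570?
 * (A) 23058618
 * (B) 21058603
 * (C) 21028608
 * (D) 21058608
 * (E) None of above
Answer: D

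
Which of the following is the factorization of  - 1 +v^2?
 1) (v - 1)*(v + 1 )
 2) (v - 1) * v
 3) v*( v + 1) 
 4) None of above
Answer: 1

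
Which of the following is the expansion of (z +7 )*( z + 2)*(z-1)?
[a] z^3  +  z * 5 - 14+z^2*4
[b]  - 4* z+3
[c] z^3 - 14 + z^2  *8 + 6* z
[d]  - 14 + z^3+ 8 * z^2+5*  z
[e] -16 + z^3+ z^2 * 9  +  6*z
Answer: d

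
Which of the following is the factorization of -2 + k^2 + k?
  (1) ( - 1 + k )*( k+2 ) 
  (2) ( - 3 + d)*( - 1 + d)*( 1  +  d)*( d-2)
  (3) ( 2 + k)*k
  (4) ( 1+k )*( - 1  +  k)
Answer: 1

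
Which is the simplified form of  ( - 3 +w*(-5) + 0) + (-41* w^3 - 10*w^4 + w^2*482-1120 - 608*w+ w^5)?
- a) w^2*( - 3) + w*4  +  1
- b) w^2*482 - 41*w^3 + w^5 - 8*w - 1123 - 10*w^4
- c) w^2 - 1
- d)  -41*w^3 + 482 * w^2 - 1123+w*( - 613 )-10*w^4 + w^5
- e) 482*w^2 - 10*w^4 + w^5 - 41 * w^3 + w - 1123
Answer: d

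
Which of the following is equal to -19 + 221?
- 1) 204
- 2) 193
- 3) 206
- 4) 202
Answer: 4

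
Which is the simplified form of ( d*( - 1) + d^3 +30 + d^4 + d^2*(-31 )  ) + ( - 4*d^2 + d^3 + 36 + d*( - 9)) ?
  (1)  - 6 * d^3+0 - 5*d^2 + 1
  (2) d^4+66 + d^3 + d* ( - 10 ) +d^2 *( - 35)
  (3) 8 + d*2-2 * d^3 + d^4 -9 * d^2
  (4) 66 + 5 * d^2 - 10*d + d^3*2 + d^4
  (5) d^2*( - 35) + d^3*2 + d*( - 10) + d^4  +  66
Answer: 5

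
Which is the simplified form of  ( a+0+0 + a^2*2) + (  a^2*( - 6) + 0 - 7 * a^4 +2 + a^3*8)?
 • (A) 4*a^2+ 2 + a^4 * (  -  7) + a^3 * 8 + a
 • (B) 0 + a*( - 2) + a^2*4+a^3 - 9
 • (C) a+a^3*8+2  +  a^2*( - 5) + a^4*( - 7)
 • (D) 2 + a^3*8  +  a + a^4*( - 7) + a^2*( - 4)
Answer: D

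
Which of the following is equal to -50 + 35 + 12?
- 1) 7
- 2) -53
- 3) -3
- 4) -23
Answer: 3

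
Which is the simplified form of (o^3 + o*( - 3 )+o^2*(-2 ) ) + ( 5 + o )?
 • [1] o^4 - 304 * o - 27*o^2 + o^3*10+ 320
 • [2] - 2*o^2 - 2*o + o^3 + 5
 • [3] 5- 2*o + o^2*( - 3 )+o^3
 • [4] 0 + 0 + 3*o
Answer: 2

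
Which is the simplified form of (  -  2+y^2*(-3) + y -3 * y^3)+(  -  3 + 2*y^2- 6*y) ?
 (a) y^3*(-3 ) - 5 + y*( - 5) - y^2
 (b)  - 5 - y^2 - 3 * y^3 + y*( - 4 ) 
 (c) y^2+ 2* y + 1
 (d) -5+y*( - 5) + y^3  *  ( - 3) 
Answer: a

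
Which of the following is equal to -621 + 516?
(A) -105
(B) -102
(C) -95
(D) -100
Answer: A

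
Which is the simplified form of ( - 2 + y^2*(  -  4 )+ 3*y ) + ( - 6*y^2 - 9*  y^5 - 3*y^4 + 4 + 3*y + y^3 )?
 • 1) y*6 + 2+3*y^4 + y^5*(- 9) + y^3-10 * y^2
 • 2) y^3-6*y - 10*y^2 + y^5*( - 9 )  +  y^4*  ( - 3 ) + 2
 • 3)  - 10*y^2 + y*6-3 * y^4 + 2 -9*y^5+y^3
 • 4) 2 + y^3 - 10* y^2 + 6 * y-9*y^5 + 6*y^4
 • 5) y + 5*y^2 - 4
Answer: 3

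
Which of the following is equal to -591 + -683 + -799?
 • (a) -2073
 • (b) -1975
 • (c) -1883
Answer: a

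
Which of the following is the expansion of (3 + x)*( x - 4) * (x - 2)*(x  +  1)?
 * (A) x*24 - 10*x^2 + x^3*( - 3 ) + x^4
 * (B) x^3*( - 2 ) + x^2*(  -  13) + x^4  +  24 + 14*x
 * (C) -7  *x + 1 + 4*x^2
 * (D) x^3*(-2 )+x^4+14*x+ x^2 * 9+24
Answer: B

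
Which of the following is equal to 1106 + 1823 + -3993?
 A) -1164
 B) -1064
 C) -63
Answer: B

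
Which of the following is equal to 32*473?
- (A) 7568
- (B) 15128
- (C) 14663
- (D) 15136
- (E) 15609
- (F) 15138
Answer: D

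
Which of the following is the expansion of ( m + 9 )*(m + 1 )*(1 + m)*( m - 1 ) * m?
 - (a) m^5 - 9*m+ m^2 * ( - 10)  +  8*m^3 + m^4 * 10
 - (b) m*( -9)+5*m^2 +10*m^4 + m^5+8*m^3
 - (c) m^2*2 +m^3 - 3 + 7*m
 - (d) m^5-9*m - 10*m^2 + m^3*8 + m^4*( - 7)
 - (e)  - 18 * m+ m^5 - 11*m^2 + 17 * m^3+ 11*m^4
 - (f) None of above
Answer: a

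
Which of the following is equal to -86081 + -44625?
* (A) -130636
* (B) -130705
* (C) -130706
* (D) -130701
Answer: C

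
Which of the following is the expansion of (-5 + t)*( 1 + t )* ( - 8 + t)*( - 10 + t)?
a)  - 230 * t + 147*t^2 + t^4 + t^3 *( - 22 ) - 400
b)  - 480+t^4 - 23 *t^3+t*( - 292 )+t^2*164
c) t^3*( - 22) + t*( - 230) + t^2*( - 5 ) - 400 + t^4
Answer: a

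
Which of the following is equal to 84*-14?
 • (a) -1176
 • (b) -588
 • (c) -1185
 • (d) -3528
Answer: a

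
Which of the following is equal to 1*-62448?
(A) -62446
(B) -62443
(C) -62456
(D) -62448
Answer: D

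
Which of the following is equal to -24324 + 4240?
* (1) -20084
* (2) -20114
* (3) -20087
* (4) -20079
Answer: 1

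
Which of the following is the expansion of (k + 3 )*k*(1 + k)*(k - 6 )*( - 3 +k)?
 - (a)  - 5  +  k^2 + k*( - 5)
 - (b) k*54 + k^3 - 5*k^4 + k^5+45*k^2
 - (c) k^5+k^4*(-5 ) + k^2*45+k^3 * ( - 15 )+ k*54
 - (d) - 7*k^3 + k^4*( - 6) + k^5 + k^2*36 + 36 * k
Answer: c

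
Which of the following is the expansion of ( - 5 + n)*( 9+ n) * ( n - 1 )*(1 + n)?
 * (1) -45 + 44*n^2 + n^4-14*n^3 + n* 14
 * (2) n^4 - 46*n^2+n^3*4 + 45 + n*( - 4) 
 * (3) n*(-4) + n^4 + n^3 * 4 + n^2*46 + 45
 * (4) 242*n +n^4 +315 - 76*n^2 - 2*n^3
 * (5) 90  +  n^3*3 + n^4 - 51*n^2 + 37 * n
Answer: 2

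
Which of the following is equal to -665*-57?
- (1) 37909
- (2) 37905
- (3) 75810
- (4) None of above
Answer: 2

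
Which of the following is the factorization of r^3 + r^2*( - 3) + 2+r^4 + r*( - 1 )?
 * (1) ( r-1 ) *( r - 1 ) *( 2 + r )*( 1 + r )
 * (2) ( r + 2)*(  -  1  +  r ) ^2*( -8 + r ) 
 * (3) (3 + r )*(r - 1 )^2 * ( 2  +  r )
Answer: 1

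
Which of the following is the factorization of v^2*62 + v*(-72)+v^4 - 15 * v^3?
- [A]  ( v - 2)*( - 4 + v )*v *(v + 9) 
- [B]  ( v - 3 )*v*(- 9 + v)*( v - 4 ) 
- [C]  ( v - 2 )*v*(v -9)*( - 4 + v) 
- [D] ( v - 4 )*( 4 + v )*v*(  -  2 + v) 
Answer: C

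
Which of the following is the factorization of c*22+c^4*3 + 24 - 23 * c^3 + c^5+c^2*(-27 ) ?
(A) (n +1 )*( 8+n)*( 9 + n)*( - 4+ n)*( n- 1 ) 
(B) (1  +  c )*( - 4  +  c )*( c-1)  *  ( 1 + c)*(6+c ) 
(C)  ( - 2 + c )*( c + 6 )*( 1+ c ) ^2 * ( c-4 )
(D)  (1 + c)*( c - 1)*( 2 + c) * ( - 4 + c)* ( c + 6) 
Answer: B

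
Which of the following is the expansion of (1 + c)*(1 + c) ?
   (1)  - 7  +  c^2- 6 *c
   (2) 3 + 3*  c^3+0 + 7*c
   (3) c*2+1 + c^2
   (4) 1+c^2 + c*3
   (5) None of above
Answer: 3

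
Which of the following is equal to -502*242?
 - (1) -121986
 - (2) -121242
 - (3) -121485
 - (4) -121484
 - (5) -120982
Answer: 4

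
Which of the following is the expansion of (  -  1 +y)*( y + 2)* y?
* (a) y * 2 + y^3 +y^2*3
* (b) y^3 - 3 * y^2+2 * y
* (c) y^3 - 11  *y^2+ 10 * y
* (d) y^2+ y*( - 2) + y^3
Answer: d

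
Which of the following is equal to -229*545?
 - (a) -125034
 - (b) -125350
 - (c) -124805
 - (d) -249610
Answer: c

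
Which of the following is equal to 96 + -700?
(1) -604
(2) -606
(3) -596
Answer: 1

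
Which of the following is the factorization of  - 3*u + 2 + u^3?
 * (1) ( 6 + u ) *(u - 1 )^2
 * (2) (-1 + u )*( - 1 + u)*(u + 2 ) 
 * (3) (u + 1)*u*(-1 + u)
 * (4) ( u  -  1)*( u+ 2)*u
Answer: 2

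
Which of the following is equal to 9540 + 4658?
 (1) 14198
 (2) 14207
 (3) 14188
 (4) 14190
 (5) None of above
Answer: 1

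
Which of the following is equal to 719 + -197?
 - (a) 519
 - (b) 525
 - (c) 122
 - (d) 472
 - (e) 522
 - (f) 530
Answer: e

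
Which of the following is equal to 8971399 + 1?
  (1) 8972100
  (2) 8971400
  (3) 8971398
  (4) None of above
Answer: 2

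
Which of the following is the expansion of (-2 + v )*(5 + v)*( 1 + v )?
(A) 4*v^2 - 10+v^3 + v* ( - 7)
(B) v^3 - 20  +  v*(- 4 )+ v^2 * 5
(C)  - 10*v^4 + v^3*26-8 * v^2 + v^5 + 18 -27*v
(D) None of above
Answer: A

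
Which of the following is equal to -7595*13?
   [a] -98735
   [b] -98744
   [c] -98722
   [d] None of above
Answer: a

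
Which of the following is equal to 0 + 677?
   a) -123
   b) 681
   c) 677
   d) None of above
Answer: c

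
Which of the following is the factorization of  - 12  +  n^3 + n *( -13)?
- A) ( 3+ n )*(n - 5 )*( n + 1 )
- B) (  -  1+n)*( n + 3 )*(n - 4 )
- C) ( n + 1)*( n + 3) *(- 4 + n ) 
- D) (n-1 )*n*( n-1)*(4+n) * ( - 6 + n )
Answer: C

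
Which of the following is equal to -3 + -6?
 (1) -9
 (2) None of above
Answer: 1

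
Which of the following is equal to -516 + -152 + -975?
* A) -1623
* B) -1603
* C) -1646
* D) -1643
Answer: D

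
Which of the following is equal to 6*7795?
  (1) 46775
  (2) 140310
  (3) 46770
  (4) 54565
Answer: 3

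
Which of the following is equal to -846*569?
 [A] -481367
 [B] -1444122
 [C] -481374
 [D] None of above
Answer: C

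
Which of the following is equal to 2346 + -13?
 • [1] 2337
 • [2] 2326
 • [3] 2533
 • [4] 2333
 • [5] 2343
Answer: 4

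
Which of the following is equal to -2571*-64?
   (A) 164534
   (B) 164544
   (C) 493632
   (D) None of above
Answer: B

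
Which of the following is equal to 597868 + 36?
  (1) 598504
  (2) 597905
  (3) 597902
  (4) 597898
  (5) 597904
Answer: 5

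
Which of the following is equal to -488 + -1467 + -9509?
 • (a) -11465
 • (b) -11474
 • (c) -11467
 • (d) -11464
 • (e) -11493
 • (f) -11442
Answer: d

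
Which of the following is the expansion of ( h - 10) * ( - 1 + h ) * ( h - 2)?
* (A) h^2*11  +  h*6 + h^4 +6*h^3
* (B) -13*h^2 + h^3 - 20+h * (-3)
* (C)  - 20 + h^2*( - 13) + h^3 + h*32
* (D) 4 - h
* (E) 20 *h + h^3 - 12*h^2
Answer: C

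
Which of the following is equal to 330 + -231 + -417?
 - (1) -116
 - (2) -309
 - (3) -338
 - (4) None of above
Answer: 4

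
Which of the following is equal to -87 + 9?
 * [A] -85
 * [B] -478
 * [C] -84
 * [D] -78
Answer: D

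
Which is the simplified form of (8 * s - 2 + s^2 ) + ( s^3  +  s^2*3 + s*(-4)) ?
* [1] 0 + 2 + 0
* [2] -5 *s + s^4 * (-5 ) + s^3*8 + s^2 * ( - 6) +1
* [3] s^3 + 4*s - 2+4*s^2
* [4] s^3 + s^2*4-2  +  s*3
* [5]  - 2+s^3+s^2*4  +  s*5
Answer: 3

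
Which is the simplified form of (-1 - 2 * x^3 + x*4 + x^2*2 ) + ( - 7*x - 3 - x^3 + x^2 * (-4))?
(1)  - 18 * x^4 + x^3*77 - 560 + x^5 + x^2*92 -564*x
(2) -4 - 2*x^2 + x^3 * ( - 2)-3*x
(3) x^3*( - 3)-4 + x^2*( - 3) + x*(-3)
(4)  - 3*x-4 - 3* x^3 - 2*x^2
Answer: 4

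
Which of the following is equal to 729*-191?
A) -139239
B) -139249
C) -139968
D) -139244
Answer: A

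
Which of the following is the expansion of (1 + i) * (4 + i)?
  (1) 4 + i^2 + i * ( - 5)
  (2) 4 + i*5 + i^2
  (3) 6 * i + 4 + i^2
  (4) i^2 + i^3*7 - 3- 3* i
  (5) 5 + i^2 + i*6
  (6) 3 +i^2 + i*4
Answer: 2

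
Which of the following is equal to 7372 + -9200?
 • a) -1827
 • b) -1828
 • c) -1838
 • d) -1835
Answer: b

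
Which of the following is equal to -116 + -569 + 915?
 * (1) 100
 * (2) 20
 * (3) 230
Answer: 3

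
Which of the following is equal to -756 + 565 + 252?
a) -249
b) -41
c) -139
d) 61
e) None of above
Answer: d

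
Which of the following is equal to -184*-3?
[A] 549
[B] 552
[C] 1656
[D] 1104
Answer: B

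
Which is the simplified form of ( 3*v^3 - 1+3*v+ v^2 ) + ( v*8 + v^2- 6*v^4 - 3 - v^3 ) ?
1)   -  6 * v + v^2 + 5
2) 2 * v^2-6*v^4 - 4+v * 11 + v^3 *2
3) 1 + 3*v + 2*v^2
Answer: 2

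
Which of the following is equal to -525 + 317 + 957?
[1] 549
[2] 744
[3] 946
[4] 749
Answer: 4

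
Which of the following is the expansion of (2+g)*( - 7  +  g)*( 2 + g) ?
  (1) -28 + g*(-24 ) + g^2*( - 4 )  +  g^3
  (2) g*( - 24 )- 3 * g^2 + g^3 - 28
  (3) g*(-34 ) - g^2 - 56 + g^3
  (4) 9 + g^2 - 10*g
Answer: 2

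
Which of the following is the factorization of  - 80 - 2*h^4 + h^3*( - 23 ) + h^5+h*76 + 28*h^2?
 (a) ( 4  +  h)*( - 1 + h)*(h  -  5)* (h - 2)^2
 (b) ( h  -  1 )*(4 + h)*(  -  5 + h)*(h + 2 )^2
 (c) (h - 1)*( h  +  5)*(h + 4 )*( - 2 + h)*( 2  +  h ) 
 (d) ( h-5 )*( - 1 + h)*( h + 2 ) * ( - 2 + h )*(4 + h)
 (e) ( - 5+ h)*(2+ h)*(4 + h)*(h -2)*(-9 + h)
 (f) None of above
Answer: d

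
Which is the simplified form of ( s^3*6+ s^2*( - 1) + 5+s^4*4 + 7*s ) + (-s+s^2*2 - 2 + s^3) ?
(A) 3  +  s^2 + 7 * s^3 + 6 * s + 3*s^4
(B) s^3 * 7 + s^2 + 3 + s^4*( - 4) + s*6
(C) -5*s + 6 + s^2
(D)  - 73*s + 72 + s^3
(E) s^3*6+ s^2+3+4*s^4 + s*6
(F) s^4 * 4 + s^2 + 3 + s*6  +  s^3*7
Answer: F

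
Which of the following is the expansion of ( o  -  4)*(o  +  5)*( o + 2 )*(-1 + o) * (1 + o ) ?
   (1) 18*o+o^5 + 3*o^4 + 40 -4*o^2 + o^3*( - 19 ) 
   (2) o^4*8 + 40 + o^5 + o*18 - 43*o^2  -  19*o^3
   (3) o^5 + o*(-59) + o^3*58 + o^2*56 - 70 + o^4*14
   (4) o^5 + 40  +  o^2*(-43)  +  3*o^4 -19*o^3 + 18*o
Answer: 4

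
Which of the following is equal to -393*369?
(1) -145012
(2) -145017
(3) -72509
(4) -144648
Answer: 2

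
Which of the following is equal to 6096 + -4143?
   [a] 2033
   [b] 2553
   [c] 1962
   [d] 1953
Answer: d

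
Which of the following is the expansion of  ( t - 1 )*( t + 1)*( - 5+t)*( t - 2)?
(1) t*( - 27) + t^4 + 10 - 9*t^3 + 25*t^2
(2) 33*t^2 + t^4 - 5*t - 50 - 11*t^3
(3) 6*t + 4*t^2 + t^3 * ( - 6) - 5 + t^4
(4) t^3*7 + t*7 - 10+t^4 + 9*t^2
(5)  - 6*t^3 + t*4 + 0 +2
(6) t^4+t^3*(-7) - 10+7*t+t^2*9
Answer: 6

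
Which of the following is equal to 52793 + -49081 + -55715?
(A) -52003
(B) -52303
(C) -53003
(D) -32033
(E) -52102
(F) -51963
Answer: A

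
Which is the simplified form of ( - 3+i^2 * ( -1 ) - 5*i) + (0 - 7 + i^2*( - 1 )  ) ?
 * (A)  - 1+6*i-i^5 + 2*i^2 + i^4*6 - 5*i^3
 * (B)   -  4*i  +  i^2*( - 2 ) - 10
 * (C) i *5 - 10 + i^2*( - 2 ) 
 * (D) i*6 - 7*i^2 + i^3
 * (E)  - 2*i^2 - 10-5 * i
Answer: E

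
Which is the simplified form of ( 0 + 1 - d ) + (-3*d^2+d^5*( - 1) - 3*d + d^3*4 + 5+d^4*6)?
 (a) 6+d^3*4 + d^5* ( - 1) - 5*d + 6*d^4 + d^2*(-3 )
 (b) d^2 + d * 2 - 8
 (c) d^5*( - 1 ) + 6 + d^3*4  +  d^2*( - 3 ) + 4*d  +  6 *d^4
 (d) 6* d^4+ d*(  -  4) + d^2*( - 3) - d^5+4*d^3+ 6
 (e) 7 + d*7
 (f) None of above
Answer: d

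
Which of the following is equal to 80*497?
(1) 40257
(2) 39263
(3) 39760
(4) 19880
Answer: 3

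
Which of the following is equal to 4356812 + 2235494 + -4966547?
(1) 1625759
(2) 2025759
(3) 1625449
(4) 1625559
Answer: 1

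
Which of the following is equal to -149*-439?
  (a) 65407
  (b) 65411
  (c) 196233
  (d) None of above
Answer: b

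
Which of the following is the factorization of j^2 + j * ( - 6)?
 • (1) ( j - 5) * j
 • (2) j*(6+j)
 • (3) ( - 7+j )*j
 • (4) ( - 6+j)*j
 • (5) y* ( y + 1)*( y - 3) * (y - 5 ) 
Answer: 4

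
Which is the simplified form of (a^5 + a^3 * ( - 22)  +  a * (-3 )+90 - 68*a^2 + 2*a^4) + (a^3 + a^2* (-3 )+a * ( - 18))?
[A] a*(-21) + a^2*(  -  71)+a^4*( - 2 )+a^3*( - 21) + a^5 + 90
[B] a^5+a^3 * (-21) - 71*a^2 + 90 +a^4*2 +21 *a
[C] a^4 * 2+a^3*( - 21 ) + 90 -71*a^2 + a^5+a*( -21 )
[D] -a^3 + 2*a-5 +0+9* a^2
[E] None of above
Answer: C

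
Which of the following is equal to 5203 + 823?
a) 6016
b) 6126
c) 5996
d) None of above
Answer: d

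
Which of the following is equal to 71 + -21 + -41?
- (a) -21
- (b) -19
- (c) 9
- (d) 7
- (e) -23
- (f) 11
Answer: c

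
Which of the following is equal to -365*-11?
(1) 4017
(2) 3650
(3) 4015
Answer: 3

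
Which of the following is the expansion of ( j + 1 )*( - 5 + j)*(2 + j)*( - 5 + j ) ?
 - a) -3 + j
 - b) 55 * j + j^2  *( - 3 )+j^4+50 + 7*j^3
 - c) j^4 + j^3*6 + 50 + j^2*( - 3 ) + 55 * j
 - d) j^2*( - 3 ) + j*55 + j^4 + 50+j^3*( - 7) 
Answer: d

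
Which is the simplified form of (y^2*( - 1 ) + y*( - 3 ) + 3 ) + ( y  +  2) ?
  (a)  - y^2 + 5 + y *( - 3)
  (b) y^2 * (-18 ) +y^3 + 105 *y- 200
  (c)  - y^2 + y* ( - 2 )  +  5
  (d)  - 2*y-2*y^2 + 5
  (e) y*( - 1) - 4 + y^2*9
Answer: c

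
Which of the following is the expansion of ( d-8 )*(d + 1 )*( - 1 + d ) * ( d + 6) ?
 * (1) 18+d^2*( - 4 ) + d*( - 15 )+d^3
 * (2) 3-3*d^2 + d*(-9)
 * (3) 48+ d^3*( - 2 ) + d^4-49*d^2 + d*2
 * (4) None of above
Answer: 3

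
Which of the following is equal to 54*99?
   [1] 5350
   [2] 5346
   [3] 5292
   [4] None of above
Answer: 2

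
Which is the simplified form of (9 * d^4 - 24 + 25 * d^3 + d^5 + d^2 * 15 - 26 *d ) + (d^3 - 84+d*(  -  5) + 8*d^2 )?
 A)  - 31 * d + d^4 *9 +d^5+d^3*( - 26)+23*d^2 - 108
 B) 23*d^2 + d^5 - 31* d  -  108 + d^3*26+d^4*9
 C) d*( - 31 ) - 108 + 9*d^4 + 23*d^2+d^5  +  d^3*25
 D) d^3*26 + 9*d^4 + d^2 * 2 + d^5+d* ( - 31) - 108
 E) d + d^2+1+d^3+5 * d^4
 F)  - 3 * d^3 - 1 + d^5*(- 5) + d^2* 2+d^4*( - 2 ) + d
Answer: B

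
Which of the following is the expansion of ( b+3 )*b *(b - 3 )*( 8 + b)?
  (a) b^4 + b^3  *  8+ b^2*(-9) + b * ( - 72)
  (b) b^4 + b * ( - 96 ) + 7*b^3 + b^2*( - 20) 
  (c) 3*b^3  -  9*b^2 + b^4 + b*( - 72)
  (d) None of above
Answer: a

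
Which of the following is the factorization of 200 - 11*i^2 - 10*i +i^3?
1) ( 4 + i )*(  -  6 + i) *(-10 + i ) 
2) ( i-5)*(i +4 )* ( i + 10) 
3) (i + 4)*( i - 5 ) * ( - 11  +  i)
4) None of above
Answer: 4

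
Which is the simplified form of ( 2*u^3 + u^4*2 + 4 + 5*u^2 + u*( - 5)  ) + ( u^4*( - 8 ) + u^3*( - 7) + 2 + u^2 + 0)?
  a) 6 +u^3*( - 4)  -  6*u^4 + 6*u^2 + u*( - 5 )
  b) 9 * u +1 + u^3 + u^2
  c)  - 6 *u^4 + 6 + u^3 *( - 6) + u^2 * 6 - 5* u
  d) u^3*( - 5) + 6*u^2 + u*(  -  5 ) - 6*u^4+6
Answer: d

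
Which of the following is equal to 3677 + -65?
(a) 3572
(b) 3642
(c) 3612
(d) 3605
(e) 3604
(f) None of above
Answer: c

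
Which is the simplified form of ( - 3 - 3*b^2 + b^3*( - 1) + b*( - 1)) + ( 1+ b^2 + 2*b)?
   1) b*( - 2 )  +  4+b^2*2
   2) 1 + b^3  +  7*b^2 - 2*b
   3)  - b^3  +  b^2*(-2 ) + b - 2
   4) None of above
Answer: 3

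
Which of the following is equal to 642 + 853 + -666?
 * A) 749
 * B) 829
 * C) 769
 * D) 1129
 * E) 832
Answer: B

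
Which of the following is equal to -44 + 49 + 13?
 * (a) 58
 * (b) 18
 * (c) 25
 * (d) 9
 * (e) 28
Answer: b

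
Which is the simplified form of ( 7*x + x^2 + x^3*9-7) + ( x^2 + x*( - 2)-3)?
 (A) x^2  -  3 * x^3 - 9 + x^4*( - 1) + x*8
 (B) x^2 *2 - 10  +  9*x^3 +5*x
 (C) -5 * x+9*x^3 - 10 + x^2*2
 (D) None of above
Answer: B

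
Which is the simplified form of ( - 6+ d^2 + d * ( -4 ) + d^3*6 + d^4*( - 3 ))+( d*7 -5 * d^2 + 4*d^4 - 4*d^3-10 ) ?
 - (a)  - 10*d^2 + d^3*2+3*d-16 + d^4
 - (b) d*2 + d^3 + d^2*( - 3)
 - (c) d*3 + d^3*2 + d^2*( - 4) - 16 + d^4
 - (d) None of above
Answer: c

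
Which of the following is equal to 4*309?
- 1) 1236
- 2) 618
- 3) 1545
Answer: 1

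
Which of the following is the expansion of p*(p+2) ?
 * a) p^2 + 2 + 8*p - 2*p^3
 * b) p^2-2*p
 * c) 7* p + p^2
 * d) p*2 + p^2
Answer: d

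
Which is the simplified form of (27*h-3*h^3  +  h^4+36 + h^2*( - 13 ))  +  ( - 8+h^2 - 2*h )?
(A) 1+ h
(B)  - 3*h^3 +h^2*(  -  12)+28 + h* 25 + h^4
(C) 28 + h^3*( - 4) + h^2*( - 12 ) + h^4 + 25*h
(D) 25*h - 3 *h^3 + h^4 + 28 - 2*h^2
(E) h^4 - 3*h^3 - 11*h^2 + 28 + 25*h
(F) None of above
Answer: B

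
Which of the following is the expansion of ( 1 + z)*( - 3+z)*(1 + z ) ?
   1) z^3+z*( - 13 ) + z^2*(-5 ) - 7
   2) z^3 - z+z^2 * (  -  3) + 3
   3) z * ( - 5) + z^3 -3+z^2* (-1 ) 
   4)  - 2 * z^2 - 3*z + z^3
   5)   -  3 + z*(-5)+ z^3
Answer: 3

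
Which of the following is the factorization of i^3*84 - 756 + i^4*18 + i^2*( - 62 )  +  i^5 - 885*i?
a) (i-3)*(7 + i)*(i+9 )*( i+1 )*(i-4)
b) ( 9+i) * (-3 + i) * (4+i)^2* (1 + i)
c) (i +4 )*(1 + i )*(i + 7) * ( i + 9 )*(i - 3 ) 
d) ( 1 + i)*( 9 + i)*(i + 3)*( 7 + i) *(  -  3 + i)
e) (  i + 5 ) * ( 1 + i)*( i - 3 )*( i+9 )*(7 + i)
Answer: c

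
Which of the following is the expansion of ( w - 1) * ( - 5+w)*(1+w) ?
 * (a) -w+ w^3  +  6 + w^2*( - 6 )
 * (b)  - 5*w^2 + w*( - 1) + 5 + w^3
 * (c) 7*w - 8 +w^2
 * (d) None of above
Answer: b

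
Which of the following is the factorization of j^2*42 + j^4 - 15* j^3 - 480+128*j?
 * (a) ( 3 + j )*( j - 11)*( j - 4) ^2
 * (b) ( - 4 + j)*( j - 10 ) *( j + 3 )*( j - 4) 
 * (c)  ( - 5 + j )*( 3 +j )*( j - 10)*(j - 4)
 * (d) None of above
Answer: b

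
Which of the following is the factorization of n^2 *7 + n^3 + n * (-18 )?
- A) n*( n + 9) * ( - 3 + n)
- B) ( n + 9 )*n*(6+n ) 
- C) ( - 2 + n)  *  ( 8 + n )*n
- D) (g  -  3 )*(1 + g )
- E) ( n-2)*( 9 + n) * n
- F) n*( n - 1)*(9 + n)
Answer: E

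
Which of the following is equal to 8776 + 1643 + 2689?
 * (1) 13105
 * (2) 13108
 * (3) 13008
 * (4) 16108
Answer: 2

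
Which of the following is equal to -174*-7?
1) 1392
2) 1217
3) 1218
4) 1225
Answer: 3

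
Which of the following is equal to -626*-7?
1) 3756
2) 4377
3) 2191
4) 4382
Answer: 4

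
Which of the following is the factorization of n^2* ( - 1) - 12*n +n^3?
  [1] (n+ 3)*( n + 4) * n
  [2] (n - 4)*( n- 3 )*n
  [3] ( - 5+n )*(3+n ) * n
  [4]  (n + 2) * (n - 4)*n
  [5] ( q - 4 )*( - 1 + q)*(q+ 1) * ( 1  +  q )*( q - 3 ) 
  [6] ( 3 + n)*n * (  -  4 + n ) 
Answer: 6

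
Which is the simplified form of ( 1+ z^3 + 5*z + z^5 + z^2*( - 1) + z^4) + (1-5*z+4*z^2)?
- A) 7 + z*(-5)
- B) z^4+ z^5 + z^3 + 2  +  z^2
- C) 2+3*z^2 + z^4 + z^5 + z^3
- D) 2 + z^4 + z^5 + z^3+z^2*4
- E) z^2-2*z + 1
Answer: C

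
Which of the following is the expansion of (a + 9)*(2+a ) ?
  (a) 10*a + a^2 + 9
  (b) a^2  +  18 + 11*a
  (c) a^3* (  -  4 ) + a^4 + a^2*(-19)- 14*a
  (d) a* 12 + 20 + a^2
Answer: b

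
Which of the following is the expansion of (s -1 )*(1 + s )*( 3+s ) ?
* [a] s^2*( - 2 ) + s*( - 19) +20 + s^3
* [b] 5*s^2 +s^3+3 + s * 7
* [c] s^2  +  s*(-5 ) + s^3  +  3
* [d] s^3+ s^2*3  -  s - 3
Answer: d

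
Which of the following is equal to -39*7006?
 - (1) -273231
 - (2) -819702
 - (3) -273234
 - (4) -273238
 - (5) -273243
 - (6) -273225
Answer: 3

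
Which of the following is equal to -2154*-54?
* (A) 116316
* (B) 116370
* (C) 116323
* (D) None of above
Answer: A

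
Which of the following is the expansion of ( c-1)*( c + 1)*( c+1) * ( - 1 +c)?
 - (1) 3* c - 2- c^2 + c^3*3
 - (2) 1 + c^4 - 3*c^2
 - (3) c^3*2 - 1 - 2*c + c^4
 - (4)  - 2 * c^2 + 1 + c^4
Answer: 4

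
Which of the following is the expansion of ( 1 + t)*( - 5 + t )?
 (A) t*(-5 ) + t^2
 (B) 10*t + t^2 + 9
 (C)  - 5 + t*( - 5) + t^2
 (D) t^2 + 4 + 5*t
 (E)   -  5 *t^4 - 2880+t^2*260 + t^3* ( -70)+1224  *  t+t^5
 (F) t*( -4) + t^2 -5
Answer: F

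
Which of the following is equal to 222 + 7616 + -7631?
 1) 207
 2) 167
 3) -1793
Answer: 1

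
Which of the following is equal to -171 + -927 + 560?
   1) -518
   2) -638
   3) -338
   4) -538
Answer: 4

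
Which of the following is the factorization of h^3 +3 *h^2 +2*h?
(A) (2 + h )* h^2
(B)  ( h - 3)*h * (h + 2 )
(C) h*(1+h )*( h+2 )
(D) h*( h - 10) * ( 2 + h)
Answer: C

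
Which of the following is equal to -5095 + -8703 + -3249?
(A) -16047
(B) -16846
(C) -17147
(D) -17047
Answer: D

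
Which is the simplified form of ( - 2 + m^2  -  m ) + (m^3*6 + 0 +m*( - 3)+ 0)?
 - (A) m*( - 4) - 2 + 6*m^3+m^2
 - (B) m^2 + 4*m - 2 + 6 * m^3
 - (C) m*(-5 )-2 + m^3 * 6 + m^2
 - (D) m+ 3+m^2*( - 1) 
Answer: A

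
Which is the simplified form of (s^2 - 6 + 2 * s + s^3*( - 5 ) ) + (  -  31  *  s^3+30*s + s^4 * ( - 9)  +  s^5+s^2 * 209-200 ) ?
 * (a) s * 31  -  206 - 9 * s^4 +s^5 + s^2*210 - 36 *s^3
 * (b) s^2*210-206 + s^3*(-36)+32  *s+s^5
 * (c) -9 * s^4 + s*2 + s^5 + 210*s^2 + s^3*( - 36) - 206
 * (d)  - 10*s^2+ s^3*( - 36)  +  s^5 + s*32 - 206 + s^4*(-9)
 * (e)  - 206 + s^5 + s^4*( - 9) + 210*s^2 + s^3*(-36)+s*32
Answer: e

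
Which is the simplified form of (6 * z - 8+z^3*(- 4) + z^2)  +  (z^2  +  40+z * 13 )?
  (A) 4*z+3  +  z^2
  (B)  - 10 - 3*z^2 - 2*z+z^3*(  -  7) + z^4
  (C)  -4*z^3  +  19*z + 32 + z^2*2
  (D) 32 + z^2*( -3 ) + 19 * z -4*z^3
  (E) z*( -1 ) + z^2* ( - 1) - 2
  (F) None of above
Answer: C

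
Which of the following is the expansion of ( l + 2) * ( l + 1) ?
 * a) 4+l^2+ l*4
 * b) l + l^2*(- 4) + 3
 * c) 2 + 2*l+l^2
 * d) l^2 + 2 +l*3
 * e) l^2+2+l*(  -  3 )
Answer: d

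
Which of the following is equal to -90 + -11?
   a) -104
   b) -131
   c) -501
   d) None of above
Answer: d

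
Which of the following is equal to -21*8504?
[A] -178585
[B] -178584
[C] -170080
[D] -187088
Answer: B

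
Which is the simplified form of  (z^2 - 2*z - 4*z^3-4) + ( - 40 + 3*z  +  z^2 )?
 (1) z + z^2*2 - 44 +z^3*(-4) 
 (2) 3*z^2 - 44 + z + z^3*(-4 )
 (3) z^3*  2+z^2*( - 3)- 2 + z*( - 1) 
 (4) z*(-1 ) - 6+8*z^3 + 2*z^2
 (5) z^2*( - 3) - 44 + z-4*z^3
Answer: 1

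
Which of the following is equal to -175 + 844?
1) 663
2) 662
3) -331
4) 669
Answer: 4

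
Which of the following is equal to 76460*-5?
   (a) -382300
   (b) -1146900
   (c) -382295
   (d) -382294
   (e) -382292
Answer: a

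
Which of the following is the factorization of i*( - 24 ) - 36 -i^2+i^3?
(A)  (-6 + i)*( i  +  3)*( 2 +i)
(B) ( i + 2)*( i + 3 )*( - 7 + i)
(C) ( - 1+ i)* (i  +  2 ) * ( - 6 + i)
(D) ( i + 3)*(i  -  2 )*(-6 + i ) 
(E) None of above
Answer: A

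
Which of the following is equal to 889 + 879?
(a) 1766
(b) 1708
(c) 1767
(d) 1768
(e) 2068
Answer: d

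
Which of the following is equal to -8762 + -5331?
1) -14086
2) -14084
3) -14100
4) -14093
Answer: 4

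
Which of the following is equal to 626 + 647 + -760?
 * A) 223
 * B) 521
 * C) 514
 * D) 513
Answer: D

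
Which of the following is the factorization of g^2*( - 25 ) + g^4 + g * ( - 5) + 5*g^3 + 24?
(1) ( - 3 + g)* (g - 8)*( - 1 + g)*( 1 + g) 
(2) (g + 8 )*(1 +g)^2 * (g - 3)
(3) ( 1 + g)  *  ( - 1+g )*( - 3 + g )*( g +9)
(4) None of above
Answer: 4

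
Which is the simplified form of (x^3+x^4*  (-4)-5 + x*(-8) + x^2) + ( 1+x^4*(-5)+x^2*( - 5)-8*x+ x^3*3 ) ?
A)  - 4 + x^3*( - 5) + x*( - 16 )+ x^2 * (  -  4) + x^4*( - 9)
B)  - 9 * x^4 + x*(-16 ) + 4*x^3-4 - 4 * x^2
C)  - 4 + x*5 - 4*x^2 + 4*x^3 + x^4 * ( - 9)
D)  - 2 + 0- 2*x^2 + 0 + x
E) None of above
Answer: B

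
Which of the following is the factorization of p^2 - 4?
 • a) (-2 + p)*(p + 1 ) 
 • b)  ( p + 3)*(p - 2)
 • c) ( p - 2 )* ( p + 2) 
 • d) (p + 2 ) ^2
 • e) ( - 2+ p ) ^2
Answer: c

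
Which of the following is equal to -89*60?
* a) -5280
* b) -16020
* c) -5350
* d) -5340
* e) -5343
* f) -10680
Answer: d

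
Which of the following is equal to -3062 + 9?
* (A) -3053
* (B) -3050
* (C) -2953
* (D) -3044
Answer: A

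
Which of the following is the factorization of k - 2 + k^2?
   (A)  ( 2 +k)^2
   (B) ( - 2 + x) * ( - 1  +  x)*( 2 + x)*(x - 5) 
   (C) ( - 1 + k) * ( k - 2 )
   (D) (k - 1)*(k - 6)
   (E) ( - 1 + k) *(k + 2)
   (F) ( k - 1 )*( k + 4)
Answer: E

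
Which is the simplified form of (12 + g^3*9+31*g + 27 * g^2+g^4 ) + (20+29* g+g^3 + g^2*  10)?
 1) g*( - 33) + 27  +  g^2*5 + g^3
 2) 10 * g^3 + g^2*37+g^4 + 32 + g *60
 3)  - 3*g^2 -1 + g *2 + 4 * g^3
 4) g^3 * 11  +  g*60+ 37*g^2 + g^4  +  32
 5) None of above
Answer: 2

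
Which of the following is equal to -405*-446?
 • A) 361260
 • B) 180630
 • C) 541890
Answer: B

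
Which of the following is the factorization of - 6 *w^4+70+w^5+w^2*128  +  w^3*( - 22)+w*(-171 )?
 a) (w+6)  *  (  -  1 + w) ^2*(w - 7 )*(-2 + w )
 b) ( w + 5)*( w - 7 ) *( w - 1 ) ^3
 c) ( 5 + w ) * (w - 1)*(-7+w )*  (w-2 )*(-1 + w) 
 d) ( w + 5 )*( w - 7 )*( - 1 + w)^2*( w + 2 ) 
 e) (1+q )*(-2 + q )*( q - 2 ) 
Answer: c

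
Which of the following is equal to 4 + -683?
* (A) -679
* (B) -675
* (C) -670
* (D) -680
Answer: A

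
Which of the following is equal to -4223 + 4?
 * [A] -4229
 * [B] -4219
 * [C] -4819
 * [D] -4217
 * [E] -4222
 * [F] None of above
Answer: B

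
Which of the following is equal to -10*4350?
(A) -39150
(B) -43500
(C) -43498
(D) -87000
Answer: B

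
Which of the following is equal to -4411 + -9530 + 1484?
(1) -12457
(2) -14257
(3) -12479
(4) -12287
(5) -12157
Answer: 1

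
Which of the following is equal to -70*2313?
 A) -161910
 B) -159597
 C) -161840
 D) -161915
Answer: A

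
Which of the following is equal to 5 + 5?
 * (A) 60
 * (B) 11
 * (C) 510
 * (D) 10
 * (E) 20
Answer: D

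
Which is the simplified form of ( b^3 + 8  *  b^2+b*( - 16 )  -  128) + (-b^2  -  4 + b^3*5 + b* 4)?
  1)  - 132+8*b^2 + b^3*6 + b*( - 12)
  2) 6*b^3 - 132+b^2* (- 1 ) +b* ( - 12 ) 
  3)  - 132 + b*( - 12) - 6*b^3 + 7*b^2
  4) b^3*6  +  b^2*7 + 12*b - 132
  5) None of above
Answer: 5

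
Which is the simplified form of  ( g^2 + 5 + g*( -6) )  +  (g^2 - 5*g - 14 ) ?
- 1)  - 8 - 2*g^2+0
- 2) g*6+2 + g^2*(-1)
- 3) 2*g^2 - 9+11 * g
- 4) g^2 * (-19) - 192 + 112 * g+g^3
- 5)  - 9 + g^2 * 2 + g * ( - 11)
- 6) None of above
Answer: 5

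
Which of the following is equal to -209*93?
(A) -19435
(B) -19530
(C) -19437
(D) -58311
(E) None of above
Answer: C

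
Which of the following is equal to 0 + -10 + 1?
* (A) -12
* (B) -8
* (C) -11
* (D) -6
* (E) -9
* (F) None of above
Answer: E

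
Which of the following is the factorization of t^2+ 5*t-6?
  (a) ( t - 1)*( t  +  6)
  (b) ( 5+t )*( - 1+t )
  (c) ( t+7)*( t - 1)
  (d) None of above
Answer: a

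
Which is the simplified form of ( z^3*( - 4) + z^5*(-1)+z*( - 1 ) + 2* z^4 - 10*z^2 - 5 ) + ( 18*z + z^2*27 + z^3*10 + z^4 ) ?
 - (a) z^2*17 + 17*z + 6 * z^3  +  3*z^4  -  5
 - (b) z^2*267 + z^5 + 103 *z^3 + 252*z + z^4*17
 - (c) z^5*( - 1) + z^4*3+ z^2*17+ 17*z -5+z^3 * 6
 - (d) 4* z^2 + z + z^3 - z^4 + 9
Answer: c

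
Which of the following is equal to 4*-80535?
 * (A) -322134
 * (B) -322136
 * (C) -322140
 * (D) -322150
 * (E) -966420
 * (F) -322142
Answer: C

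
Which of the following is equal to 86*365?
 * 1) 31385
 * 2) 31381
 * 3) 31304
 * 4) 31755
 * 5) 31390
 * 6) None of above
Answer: 5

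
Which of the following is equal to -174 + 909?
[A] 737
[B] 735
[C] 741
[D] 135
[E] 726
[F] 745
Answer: B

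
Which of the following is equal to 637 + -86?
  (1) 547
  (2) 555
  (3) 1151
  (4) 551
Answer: 4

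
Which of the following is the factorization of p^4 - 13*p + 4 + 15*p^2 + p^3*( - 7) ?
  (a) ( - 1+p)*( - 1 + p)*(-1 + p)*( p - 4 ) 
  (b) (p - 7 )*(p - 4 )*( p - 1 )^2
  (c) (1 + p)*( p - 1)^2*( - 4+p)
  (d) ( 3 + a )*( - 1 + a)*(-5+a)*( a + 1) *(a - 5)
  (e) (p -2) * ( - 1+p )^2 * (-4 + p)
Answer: a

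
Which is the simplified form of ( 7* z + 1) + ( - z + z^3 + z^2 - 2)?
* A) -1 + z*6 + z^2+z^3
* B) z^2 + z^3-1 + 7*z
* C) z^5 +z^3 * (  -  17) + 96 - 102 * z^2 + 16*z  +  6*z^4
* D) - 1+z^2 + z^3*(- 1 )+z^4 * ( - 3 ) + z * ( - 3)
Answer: A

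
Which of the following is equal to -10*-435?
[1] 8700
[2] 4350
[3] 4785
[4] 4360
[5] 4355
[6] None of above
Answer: 2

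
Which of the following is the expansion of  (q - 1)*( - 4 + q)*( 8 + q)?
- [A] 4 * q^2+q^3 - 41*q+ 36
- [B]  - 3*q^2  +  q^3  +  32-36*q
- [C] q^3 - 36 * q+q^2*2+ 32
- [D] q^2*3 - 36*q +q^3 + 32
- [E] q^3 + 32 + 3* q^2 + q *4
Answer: D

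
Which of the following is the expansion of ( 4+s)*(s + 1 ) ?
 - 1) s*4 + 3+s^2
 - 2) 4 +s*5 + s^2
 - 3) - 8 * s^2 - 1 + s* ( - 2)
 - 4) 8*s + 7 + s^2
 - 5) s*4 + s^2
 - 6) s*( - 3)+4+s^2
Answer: 2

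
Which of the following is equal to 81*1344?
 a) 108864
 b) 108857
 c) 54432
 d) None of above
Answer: a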